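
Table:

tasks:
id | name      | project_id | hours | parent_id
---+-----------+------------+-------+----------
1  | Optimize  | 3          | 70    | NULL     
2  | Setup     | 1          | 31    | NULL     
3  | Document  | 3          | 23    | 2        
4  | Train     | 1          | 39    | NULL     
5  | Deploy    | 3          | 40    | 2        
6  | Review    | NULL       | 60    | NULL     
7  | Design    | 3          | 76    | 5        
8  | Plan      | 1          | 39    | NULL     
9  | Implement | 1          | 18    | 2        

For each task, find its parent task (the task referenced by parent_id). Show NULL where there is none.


This is a self-join: tasks is joined to a second copy of itself, matching each row's parent_id to another row's id. Use LEFT JOIN so rows with parent_id=NULL are kept.
  - task 1 (Optimize): parent_id=NULL -> NULL
  - task 2 (Setup): parent_id=NULL -> NULL
  - task 3 (Document): parent_id=2 -> Setup
  - task 4 (Train): parent_id=NULL -> NULL
  - task 5 (Deploy): parent_id=2 -> Setup
  - task 6 (Review): parent_id=NULL -> NULL
  - task 7 (Design): parent_id=5 -> Deploy
  - task 8 (Plan): parent_id=NULL -> NULL
  - task 9 (Implement): parent_id=2 -> Setup

SQL:
SELECT a.name AS item, b.name AS parent
FROM tasks a
LEFT JOIN tasks b ON a.parent_id = b.id

Result:
item      | parent
----------+-------
Optimize  | NULL  
Setup     | NULL  
Document  | Setup 
Train     | NULL  
Deploy    | Setup 
Review    | NULL  
Design    | Deploy
Plan      | NULL  
Implement | Setup 


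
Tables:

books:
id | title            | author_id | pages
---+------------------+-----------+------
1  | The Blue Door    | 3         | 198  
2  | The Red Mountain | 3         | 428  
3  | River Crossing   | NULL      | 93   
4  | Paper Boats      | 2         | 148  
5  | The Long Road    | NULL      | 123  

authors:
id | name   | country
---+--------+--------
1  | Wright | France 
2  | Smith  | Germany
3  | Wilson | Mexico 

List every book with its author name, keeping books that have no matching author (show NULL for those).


LEFT JOIN keeps every row from books (the left table); where author_id has no match in authors, the author columns become NULL. Walk through each book:
  - book 1 (The Blue Door): author_id=3 -> matches Wilson
  - book 2 (The Red Mountain): author_id=3 -> matches Wilson
  - book 3 (River Crossing): author_id=NULL, no match -> kept with NULL
  - book 4 (Paper Boats): author_id=2 -> matches Smith
  - book 5 (The Long Road): author_id=NULL, no match -> kept with NULL
All 5 rows appear; 2 have NULL author.

SQL:
SELECT a.title, b.name AS author
FROM books a
LEFT JOIN authors b ON a.author_id = b.id

Result:
title            | author
-----------------+-------
The Blue Door    | Wilson
The Red Mountain | Wilson
River Crossing   | NULL  
Paper Boats      | Smith 
The Long Road    | NULL  


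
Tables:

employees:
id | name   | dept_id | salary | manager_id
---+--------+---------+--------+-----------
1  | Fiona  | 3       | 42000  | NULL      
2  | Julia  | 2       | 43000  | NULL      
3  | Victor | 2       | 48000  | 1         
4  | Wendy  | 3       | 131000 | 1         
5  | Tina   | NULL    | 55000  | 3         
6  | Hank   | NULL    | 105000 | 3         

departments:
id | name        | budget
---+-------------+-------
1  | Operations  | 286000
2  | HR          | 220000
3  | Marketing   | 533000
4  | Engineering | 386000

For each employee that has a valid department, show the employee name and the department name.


INNER JOIN keeps only employees rows whose dept_id matches an id in departments. Walk through each employee:
  - employee 1 (Fiona): dept_id=3 -> matches Marketing
  - employee 2 (Julia): dept_id=2 -> matches HR
  - employee 3 (Victor): dept_id=2 -> matches HR
  - employee 4 (Wendy): dept_id=3 -> matches Marketing
  - employee 5 (Tina): dept_id=NULL, no match -> dropped
  - employee 6 (Hank): dept_id=NULL, no match -> dropped
So 2 of 6 rows are dropped.

SQL:
SELECT a.name, b.name AS department
FROM employees a
INNER JOIN departments b ON a.dept_id = b.id

Result:
name   | department
-------+-----------
Fiona  | Marketing 
Julia  | HR        
Victor | HR        
Wendy  | Marketing 


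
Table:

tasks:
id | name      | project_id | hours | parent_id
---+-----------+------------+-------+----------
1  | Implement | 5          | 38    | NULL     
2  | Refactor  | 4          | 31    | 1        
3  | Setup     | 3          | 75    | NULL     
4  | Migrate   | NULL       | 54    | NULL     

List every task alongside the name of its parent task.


This is a self-join: tasks is joined to a second copy of itself, matching each row's parent_id to another row's id. Use LEFT JOIN so rows with parent_id=NULL are kept.
  - task 1 (Implement): parent_id=NULL -> NULL
  - task 2 (Refactor): parent_id=1 -> Implement
  - task 3 (Setup): parent_id=NULL -> NULL
  - task 4 (Migrate): parent_id=NULL -> NULL

SQL:
SELECT a.name AS item, b.name AS parent
FROM tasks a
LEFT JOIN tasks b ON a.parent_id = b.id

Result:
item      | parent   
----------+----------
Implement | NULL     
Refactor  | Implement
Setup     | NULL     
Migrate   | NULL     


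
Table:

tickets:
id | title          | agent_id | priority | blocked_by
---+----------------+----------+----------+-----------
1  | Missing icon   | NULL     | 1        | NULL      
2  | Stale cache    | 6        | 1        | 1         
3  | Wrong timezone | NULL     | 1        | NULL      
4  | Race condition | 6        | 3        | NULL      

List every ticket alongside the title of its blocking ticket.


This is a self-join: tickets is joined to a second copy of itself, matching each row's blocked_by to another row's id. Use LEFT JOIN so rows with blocked_by=NULL are kept.
  - ticket 1 (Missing icon): blocked_by=NULL -> NULL
  - ticket 2 (Stale cache): blocked_by=1 -> Missing icon
  - ticket 3 (Wrong timezone): blocked_by=NULL -> NULL
  - ticket 4 (Race condition): blocked_by=NULL -> NULL

SQL:
SELECT a.title AS item, b.title AS blocked_by
FROM tickets a
LEFT JOIN tickets b ON a.blocked_by = b.id

Result:
item           | blocked_by  
---------------+-------------
Missing icon   | NULL        
Stale cache    | Missing icon
Wrong timezone | NULL        
Race condition | NULL        


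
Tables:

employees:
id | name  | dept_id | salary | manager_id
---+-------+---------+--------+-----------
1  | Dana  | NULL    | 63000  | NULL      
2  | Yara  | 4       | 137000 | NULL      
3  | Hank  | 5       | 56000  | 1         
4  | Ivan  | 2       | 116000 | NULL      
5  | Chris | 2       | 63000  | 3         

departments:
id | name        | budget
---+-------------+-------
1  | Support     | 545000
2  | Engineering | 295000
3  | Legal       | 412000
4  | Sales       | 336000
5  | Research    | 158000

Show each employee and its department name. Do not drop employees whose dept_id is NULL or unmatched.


LEFT JOIN keeps every row from employees (the left table); where dept_id has no match in departments, the department columns become NULL. Walk through each employee:
  - employee 1 (Dana): dept_id=NULL, no match -> kept with NULL
  - employee 2 (Yara): dept_id=4 -> matches Sales
  - employee 3 (Hank): dept_id=5 -> matches Research
  - employee 4 (Ivan): dept_id=2 -> matches Engineering
  - employee 5 (Chris): dept_id=2 -> matches Engineering
All 5 rows appear; 1 has NULL department.

SQL:
SELECT a.name, b.name AS department
FROM employees a
LEFT JOIN departments b ON a.dept_id = b.id

Result:
name  | department 
------+------------
Dana  | NULL       
Yara  | Sales      
Hank  | Research   
Ivan  | Engineering
Chris | Engineering


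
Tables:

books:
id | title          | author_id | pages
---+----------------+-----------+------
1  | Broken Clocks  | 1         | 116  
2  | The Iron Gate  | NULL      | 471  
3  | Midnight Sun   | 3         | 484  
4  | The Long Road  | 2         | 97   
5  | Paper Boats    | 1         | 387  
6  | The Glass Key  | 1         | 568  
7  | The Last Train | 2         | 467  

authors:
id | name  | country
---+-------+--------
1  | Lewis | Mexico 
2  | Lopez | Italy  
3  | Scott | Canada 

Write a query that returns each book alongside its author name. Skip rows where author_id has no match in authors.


INNER JOIN keeps only books rows whose author_id matches an id in authors. Walk through each book:
  - book 1 (Broken Clocks): author_id=1 -> matches Lewis
  - book 2 (The Iron Gate): author_id=NULL, no match -> dropped
  - book 3 (Midnight Sun): author_id=3 -> matches Scott
  - book 4 (The Long Road): author_id=2 -> matches Lopez
  - book 5 (Paper Boats): author_id=1 -> matches Lewis
  - book 6 (The Glass Key): author_id=1 -> matches Lewis
  - book 7 (The Last Train): author_id=2 -> matches Lopez
So 1 of 7 rows is dropped.

SQL:
SELECT a.title, b.name AS author
FROM books a
INNER JOIN authors b ON a.author_id = b.id

Result:
title          | author
---------------+-------
Broken Clocks  | Lewis 
Midnight Sun   | Scott 
The Long Road  | Lopez 
Paper Boats    | Lewis 
The Glass Key  | Lewis 
The Last Train | Lopez 


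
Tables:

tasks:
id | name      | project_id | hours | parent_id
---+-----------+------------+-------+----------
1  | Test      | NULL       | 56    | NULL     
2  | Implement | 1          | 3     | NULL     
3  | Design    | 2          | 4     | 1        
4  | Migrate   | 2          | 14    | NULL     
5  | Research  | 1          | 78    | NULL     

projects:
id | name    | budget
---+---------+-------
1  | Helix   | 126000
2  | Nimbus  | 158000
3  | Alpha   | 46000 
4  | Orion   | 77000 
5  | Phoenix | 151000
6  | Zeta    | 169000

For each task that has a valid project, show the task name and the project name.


INNER JOIN keeps only tasks rows whose project_id matches an id in projects. Walk through each task:
  - task 1 (Test): project_id=NULL, no match -> dropped
  - task 2 (Implement): project_id=1 -> matches Helix
  - task 3 (Design): project_id=2 -> matches Nimbus
  - task 4 (Migrate): project_id=2 -> matches Nimbus
  - task 5 (Research): project_id=1 -> matches Helix
So 1 of 5 rows is dropped.

SQL:
SELECT a.name, b.name AS project
FROM tasks a
INNER JOIN projects b ON a.project_id = b.id

Result:
name      | project
----------+--------
Implement | Helix  
Design    | Nimbus 
Migrate   | Nimbus 
Research  | Helix  


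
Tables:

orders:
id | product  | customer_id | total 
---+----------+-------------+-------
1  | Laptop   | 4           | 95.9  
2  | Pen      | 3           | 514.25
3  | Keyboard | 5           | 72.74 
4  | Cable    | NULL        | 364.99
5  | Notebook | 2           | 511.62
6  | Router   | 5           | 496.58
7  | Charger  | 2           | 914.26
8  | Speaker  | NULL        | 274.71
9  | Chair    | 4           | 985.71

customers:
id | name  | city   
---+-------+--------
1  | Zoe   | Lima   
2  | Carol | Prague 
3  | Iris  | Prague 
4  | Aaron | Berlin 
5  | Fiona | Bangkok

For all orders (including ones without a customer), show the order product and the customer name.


LEFT JOIN keeps every row from orders (the left table); where customer_id has no match in customers, the customer columns become NULL. Walk through each order:
  - order 1 (Laptop): customer_id=4 -> matches Aaron
  - order 2 (Pen): customer_id=3 -> matches Iris
  - order 3 (Keyboard): customer_id=5 -> matches Fiona
  - order 4 (Cable): customer_id=NULL, no match -> kept with NULL
  - order 5 (Notebook): customer_id=2 -> matches Carol
  - order 6 (Router): customer_id=5 -> matches Fiona
  - order 7 (Charger): customer_id=2 -> matches Carol
  - order 8 (Speaker): customer_id=NULL, no match -> kept with NULL
  - order 9 (Chair): customer_id=4 -> matches Aaron
All 9 rows appear; 2 have NULL customer.

SQL:
SELECT a.product, b.name AS customer
FROM orders a
LEFT JOIN customers b ON a.customer_id = b.id

Result:
product  | customer
---------+---------
Laptop   | Aaron   
Pen      | Iris    
Keyboard | Fiona   
Cable    | NULL    
Notebook | Carol   
Router   | Fiona   
Charger  | Carol   
Speaker  | NULL    
Chair    | Aaron   


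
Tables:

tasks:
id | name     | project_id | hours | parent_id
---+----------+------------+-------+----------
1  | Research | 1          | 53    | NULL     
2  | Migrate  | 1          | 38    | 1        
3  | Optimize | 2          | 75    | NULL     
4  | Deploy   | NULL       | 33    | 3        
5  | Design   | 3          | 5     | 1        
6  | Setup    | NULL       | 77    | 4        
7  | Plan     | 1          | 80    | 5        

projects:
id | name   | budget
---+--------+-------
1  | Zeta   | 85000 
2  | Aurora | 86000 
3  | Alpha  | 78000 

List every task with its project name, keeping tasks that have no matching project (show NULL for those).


LEFT JOIN keeps every row from tasks (the left table); where project_id has no match in projects, the project columns become NULL. Walk through each task:
  - task 1 (Research): project_id=1 -> matches Zeta
  - task 2 (Migrate): project_id=1 -> matches Zeta
  - task 3 (Optimize): project_id=2 -> matches Aurora
  - task 4 (Deploy): project_id=NULL, no match -> kept with NULL
  - task 5 (Design): project_id=3 -> matches Alpha
  - task 6 (Setup): project_id=NULL, no match -> kept with NULL
  - task 7 (Plan): project_id=1 -> matches Zeta
All 7 rows appear; 2 have NULL project.

SQL:
SELECT a.name, b.name AS project
FROM tasks a
LEFT JOIN projects b ON a.project_id = b.id

Result:
name     | project
---------+--------
Research | Zeta   
Migrate  | Zeta   
Optimize | Aurora 
Deploy   | NULL   
Design   | Alpha  
Setup    | NULL   
Plan     | Zeta   


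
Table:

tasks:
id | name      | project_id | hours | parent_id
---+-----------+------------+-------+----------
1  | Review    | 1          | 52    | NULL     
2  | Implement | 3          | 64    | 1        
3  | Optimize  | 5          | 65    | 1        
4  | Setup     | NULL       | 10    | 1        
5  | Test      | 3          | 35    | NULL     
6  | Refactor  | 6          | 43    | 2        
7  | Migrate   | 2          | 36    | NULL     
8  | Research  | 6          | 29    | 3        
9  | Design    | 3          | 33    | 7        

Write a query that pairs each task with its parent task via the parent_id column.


This is a self-join: tasks is joined to a second copy of itself, matching each row's parent_id to another row's id. Use LEFT JOIN so rows with parent_id=NULL are kept.
  - task 1 (Review): parent_id=NULL -> NULL
  - task 2 (Implement): parent_id=1 -> Review
  - task 3 (Optimize): parent_id=1 -> Review
  - task 4 (Setup): parent_id=1 -> Review
  - task 5 (Test): parent_id=NULL -> NULL
  - task 6 (Refactor): parent_id=2 -> Implement
  - task 7 (Migrate): parent_id=NULL -> NULL
  - task 8 (Research): parent_id=3 -> Optimize
  - task 9 (Design): parent_id=7 -> Migrate

SQL:
SELECT a.name AS item, b.name AS parent
FROM tasks a
LEFT JOIN tasks b ON a.parent_id = b.id

Result:
item      | parent   
----------+----------
Review    | NULL     
Implement | Review   
Optimize  | Review   
Setup     | Review   
Test      | NULL     
Refactor  | Implement
Migrate   | NULL     
Research  | Optimize 
Design    | Migrate  


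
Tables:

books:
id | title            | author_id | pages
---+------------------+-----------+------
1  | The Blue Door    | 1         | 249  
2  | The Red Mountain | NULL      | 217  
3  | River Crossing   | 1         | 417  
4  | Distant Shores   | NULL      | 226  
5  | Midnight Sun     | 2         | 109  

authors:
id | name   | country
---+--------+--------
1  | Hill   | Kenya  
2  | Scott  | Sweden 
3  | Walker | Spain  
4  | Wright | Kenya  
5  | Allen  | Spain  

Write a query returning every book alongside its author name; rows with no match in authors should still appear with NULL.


LEFT JOIN keeps every row from books (the left table); where author_id has no match in authors, the author columns become NULL. Walk through each book:
  - book 1 (The Blue Door): author_id=1 -> matches Hill
  - book 2 (The Red Mountain): author_id=NULL, no match -> kept with NULL
  - book 3 (River Crossing): author_id=1 -> matches Hill
  - book 4 (Distant Shores): author_id=NULL, no match -> kept with NULL
  - book 5 (Midnight Sun): author_id=2 -> matches Scott
All 5 rows appear; 2 have NULL author.

SQL:
SELECT a.title, b.name AS author
FROM books a
LEFT JOIN authors b ON a.author_id = b.id

Result:
title            | author
-----------------+-------
The Blue Door    | Hill  
The Red Mountain | NULL  
River Crossing   | Hill  
Distant Shores   | NULL  
Midnight Sun     | Scott 


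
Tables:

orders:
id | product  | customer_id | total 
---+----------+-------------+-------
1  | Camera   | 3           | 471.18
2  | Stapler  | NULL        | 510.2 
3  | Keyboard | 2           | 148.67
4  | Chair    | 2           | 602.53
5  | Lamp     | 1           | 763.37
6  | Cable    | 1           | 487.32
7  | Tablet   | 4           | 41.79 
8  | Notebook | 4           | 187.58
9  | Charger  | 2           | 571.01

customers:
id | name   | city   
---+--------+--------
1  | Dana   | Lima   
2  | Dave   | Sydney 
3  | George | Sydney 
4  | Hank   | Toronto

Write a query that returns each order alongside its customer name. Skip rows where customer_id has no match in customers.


INNER JOIN keeps only orders rows whose customer_id matches an id in customers. Walk through each order:
  - order 1 (Camera): customer_id=3 -> matches George
  - order 2 (Stapler): customer_id=NULL, no match -> dropped
  - order 3 (Keyboard): customer_id=2 -> matches Dave
  - order 4 (Chair): customer_id=2 -> matches Dave
  - order 5 (Lamp): customer_id=1 -> matches Dana
  - order 6 (Cable): customer_id=1 -> matches Dana
  - order 7 (Tablet): customer_id=4 -> matches Hank
  - order 8 (Notebook): customer_id=4 -> matches Hank
  - order 9 (Charger): customer_id=2 -> matches Dave
So 1 of 9 rows is dropped.

SQL:
SELECT a.product, b.name AS customer
FROM orders a
INNER JOIN customers b ON a.customer_id = b.id

Result:
product  | customer
---------+---------
Camera   | George  
Keyboard | Dave    
Chair    | Dave    
Lamp     | Dana    
Cable    | Dana    
Tablet   | Hank    
Notebook | Hank    
Charger  | Dave    


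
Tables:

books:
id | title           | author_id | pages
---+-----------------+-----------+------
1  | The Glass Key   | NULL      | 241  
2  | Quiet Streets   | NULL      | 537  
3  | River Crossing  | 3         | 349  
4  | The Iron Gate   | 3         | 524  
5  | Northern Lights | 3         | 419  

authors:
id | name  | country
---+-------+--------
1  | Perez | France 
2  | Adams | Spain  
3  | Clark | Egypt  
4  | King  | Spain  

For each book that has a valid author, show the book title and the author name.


INNER JOIN keeps only books rows whose author_id matches an id in authors. Walk through each book:
  - book 1 (The Glass Key): author_id=NULL, no match -> dropped
  - book 2 (Quiet Streets): author_id=NULL, no match -> dropped
  - book 3 (River Crossing): author_id=3 -> matches Clark
  - book 4 (The Iron Gate): author_id=3 -> matches Clark
  - book 5 (Northern Lights): author_id=3 -> matches Clark
So 2 of 5 rows are dropped.

SQL:
SELECT a.title, b.name AS author
FROM books a
INNER JOIN authors b ON a.author_id = b.id

Result:
title           | author
----------------+-------
River Crossing  | Clark 
The Iron Gate   | Clark 
Northern Lights | Clark 


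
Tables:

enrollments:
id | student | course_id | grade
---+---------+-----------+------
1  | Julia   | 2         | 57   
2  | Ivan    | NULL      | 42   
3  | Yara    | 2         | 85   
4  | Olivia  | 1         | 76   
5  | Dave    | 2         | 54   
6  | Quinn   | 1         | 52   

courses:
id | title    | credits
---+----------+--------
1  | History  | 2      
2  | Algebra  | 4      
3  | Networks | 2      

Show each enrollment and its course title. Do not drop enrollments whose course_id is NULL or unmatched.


LEFT JOIN keeps every row from enrollments (the left table); where course_id has no match in courses, the course columns become NULL. Walk through each enrollment:
  - enrollment 1 (Julia): course_id=2 -> matches Algebra
  - enrollment 2 (Ivan): course_id=NULL, no match -> kept with NULL
  - enrollment 3 (Yara): course_id=2 -> matches Algebra
  - enrollment 4 (Olivia): course_id=1 -> matches History
  - enrollment 5 (Dave): course_id=2 -> matches Algebra
  - enrollment 6 (Quinn): course_id=1 -> matches History
All 6 rows appear; 1 has NULL course.

SQL:
SELECT a.student, b.title AS course
FROM enrollments a
LEFT JOIN courses b ON a.course_id = b.id

Result:
student | course 
--------+--------
Julia   | Algebra
Ivan    | NULL   
Yara    | Algebra
Olivia  | History
Dave    | Algebra
Quinn   | History


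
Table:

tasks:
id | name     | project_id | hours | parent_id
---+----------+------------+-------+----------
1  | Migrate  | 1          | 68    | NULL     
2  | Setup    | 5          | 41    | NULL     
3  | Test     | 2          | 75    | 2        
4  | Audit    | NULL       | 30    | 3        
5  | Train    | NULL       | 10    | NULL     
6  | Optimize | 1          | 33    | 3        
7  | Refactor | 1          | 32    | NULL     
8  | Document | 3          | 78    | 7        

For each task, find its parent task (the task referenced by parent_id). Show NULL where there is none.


This is a self-join: tasks is joined to a second copy of itself, matching each row's parent_id to another row's id. Use LEFT JOIN so rows with parent_id=NULL are kept.
  - task 1 (Migrate): parent_id=NULL -> NULL
  - task 2 (Setup): parent_id=NULL -> NULL
  - task 3 (Test): parent_id=2 -> Setup
  - task 4 (Audit): parent_id=3 -> Test
  - task 5 (Train): parent_id=NULL -> NULL
  - task 6 (Optimize): parent_id=3 -> Test
  - task 7 (Refactor): parent_id=NULL -> NULL
  - task 8 (Document): parent_id=7 -> Refactor

SQL:
SELECT a.name AS item, b.name AS parent
FROM tasks a
LEFT JOIN tasks b ON a.parent_id = b.id

Result:
item     | parent  
---------+---------
Migrate  | NULL    
Setup    | NULL    
Test     | Setup   
Audit    | Test    
Train    | NULL    
Optimize | Test    
Refactor | NULL    
Document | Refactor


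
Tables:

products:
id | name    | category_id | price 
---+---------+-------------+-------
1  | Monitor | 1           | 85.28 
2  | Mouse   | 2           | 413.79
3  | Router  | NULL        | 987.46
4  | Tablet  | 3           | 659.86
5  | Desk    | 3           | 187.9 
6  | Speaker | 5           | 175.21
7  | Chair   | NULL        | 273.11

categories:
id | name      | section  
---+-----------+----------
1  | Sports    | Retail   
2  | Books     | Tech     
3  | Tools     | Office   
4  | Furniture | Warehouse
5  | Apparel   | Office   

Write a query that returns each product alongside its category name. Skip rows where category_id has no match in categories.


INNER JOIN keeps only products rows whose category_id matches an id in categories. Walk through each product:
  - product 1 (Monitor): category_id=1 -> matches Sports
  - product 2 (Mouse): category_id=2 -> matches Books
  - product 3 (Router): category_id=NULL, no match -> dropped
  - product 4 (Tablet): category_id=3 -> matches Tools
  - product 5 (Desk): category_id=3 -> matches Tools
  - product 6 (Speaker): category_id=5 -> matches Apparel
  - product 7 (Chair): category_id=NULL, no match -> dropped
So 2 of 7 rows are dropped.

SQL:
SELECT a.name, b.name AS category
FROM products a
INNER JOIN categories b ON a.category_id = b.id

Result:
name    | category
--------+---------
Monitor | Sports  
Mouse   | Books   
Tablet  | Tools   
Desk    | Tools   
Speaker | Apparel 


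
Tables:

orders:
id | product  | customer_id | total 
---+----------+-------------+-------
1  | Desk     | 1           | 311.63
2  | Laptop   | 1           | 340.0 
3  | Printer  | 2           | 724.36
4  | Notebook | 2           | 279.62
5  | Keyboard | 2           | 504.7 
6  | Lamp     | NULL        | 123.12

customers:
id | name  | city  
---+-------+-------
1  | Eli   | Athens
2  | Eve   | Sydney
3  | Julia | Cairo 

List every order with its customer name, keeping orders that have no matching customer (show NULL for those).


LEFT JOIN keeps every row from orders (the left table); where customer_id has no match in customers, the customer columns become NULL. Walk through each order:
  - order 1 (Desk): customer_id=1 -> matches Eli
  - order 2 (Laptop): customer_id=1 -> matches Eli
  - order 3 (Printer): customer_id=2 -> matches Eve
  - order 4 (Notebook): customer_id=2 -> matches Eve
  - order 5 (Keyboard): customer_id=2 -> matches Eve
  - order 6 (Lamp): customer_id=NULL, no match -> kept with NULL
All 6 rows appear; 1 has NULL customer.

SQL:
SELECT a.product, b.name AS customer
FROM orders a
LEFT JOIN customers b ON a.customer_id = b.id

Result:
product  | customer
---------+---------
Desk     | Eli     
Laptop   | Eli     
Printer  | Eve     
Notebook | Eve     
Keyboard | Eve     
Lamp     | NULL    


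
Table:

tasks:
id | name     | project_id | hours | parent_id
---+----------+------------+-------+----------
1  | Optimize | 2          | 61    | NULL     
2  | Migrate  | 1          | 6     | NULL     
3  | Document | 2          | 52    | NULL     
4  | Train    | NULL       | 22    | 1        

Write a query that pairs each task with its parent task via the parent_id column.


This is a self-join: tasks is joined to a second copy of itself, matching each row's parent_id to another row's id. Use LEFT JOIN so rows with parent_id=NULL are kept.
  - task 1 (Optimize): parent_id=NULL -> NULL
  - task 2 (Migrate): parent_id=NULL -> NULL
  - task 3 (Document): parent_id=NULL -> NULL
  - task 4 (Train): parent_id=1 -> Optimize

SQL:
SELECT a.name AS item, b.name AS parent
FROM tasks a
LEFT JOIN tasks b ON a.parent_id = b.id

Result:
item     | parent  
---------+---------
Optimize | NULL    
Migrate  | NULL    
Document | NULL    
Train    | Optimize


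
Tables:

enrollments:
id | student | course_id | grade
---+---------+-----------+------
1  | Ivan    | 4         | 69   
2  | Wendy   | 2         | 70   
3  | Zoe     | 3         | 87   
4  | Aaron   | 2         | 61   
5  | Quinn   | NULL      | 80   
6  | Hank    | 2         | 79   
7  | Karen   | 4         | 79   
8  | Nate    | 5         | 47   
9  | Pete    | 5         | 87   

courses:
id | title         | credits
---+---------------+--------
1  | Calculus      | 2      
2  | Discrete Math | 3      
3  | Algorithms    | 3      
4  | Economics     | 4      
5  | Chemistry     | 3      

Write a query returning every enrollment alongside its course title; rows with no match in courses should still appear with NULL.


LEFT JOIN keeps every row from enrollments (the left table); where course_id has no match in courses, the course columns become NULL. Walk through each enrollment:
  - enrollment 1 (Ivan): course_id=4 -> matches Economics
  - enrollment 2 (Wendy): course_id=2 -> matches Discrete Math
  - enrollment 3 (Zoe): course_id=3 -> matches Algorithms
  - enrollment 4 (Aaron): course_id=2 -> matches Discrete Math
  - enrollment 5 (Quinn): course_id=NULL, no match -> kept with NULL
  - enrollment 6 (Hank): course_id=2 -> matches Discrete Math
  - enrollment 7 (Karen): course_id=4 -> matches Economics
  - enrollment 8 (Nate): course_id=5 -> matches Chemistry
  - enrollment 9 (Pete): course_id=5 -> matches Chemistry
All 9 rows appear; 1 has NULL course.

SQL:
SELECT a.student, b.title AS course
FROM enrollments a
LEFT JOIN courses b ON a.course_id = b.id

Result:
student | course       
--------+--------------
Ivan    | Economics    
Wendy   | Discrete Math
Zoe     | Algorithms   
Aaron   | Discrete Math
Quinn   | NULL         
Hank    | Discrete Math
Karen   | Economics    
Nate    | Chemistry    
Pete    | Chemistry    


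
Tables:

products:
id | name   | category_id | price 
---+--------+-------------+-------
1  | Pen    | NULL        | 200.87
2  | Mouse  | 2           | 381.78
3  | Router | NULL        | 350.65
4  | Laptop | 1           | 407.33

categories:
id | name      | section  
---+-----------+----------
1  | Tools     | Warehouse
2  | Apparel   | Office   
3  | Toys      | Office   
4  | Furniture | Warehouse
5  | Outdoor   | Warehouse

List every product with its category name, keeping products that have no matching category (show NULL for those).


LEFT JOIN keeps every row from products (the left table); where category_id has no match in categories, the category columns become NULL. Walk through each product:
  - product 1 (Pen): category_id=NULL, no match -> kept with NULL
  - product 2 (Mouse): category_id=2 -> matches Apparel
  - product 3 (Router): category_id=NULL, no match -> kept with NULL
  - product 4 (Laptop): category_id=1 -> matches Tools
All 4 rows appear; 2 have NULL category.

SQL:
SELECT a.name, b.name AS category
FROM products a
LEFT JOIN categories b ON a.category_id = b.id

Result:
name   | category
-------+---------
Pen    | NULL    
Mouse  | Apparel 
Router | NULL    
Laptop | Tools   


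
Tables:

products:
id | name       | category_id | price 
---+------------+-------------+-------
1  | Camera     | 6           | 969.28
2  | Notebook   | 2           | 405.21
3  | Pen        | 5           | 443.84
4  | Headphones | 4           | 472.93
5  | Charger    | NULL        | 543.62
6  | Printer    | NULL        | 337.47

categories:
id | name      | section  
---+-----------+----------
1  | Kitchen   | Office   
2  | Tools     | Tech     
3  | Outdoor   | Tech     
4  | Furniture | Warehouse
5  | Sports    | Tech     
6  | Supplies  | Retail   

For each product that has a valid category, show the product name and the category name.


INNER JOIN keeps only products rows whose category_id matches an id in categories. Walk through each product:
  - product 1 (Camera): category_id=6 -> matches Supplies
  - product 2 (Notebook): category_id=2 -> matches Tools
  - product 3 (Pen): category_id=5 -> matches Sports
  - product 4 (Headphones): category_id=4 -> matches Furniture
  - product 5 (Charger): category_id=NULL, no match -> dropped
  - product 6 (Printer): category_id=NULL, no match -> dropped
So 2 of 6 rows are dropped.

SQL:
SELECT a.name, b.name AS category
FROM products a
INNER JOIN categories b ON a.category_id = b.id

Result:
name       | category 
-----------+----------
Camera     | Supplies 
Notebook   | Tools    
Pen        | Sports   
Headphones | Furniture


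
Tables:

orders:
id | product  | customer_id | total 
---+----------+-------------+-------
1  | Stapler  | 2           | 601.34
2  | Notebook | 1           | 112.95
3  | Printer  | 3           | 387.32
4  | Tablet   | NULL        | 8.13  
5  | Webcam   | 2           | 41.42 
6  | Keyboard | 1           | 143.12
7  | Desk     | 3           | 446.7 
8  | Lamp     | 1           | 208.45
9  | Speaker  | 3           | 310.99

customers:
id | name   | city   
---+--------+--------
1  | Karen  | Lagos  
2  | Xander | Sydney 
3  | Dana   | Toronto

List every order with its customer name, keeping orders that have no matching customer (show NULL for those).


LEFT JOIN keeps every row from orders (the left table); where customer_id has no match in customers, the customer columns become NULL. Walk through each order:
  - order 1 (Stapler): customer_id=2 -> matches Xander
  - order 2 (Notebook): customer_id=1 -> matches Karen
  - order 3 (Printer): customer_id=3 -> matches Dana
  - order 4 (Tablet): customer_id=NULL, no match -> kept with NULL
  - order 5 (Webcam): customer_id=2 -> matches Xander
  - order 6 (Keyboard): customer_id=1 -> matches Karen
  - order 7 (Desk): customer_id=3 -> matches Dana
  - order 8 (Lamp): customer_id=1 -> matches Karen
  - order 9 (Speaker): customer_id=3 -> matches Dana
All 9 rows appear; 1 has NULL customer.

SQL:
SELECT a.product, b.name AS customer
FROM orders a
LEFT JOIN customers b ON a.customer_id = b.id

Result:
product  | customer
---------+---------
Stapler  | Xander  
Notebook | Karen   
Printer  | Dana    
Tablet   | NULL    
Webcam   | Xander  
Keyboard | Karen   
Desk     | Dana    
Lamp     | Karen   
Speaker  | Dana    


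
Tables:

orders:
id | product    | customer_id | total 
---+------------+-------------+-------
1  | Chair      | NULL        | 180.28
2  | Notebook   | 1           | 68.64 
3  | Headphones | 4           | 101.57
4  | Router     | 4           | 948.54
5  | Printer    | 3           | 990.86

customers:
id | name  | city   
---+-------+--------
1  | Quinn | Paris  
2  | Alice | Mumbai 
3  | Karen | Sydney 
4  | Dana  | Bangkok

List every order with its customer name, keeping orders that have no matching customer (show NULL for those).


LEFT JOIN keeps every row from orders (the left table); where customer_id has no match in customers, the customer columns become NULL. Walk through each order:
  - order 1 (Chair): customer_id=NULL, no match -> kept with NULL
  - order 2 (Notebook): customer_id=1 -> matches Quinn
  - order 3 (Headphones): customer_id=4 -> matches Dana
  - order 4 (Router): customer_id=4 -> matches Dana
  - order 5 (Printer): customer_id=3 -> matches Karen
All 5 rows appear; 1 has NULL customer.

SQL:
SELECT a.product, b.name AS customer
FROM orders a
LEFT JOIN customers b ON a.customer_id = b.id

Result:
product    | customer
-----------+---------
Chair      | NULL    
Notebook   | Quinn   
Headphones | Dana    
Router     | Dana    
Printer    | Karen   


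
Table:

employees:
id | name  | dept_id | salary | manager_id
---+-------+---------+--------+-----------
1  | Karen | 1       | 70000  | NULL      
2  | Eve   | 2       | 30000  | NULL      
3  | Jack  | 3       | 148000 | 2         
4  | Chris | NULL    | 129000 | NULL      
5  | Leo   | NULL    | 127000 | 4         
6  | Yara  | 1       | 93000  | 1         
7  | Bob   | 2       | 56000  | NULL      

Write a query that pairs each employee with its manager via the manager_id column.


This is a self-join: employees is joined to a second copy of itself, matching each row's manager_id to another row's id. Use LEFT JOIN so rows with manager_id=NULL are kept.
  - employee 1 (Karen): manager_id=NULL -> NULL
  - employee 2 (Eve): manager_id=NULL -> NULL
  - employee 3 (Jack): manager_id=2 -> Eve
  - employee 4 (Chris): manager_id=NULL -> NULL
  - employee 5 (Leo): manager_id=4 -> Chris
  - employee 6 (Yara): manager_id=1 -> Karen
  - employee 7 (Bob): manager_id=NULL -> NULL

SQL:
SELECT a.name AS item, b.name AS manager
FROM employees a
LEFT JOIN employees b ON a.manager_id = b.id

Result:
item  | manager
------+--------
Karen | NULL   
Eve   | NULL   
Jack  | Eve    
Chris | NULL   
Leo   | Chris  
Yara  | Karen  
Bob   | NULL   


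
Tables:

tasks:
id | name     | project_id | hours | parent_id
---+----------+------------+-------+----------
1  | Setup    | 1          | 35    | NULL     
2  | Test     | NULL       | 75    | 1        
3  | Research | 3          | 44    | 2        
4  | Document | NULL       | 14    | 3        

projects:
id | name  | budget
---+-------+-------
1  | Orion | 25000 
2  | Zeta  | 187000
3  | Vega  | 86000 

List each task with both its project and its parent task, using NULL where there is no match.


Two LEFT JOINs from the same base table tasks: one to projects via project_id, one to tasks itself via parent_id. Both are LEFT so every task is preserved.
Match against projects:
  - task 1 (Setup): project_id=1 -> matches Orion
  - task 2 (Test): project_id=NULL, no match -> kept with NULL
  - task 3 (Research): project_id=3 -> matches Vega
  - task 4 (Document): project_id=NULL, no match -> kept with NULL
Match against tasks (self):
  - task 1 (Setup): parent_id=NULL -> NULL
  - task 2 (Test): parent_id=1 -> Setup
  - task 3 (Research): parent_id=2 -> Test
  - task 4 (Document): parent_id=3 -> Research

SQL:
SELECT a.name, b.name AS project, c.name AS parent
FROM tasks a
LEFT JOIN projects b ON a.project_id = b.id
LEFT JOIN tasks c ON a.parent_id = c.id

Result:
name     | project | parent  
---------+---------+---------
Setup    | Orion   | NULL    
Test     | NULL    | Setup   
Research | Vega    | Test    
Document | NULL    | Research


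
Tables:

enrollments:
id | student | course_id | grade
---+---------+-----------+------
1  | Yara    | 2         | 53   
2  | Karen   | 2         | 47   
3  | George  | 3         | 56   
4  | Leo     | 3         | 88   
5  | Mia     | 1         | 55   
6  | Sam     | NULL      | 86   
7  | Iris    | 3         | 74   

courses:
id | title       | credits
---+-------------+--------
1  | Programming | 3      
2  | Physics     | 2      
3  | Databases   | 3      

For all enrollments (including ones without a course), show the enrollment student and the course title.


LEFT JOIN keeps every row from enrollments (the left table); where course_id has no match in courses, the course columns become NULL. Walk through each enrollment:
  - enrollment 1 (Yara): course_id=2 -> matches Physics
  - enrollment 2 (Karen): course_id=2 -> matches Physics
  - enrollment 3 (George): course_id=3 -> matches Databases
  - enrollment 4 (Leo): course_id=3 -> matches Databases
  - enrollment 5 (Mia): course_id=1 -> matches Programming
  - enrollment 6 (Sam): course_id=NULL, no match -> kept with NULL
  - enrollment 7 (Iris): course_id=3 -> matches Databases
All 7 rows appear; 1 has NULL course.

SQL:
SELECT a.student, b.title AS course
FROM enrollments a
LEFT JOIN courses b ON a.course_id = b.id

Result:
student | course     
--------+------------
Yara    | Physics    
Karen   | Physics    
George  | Databases  
Leo     | Databases  
Mia     | Programming
Sam     | NULL       
Iris    | Databases  


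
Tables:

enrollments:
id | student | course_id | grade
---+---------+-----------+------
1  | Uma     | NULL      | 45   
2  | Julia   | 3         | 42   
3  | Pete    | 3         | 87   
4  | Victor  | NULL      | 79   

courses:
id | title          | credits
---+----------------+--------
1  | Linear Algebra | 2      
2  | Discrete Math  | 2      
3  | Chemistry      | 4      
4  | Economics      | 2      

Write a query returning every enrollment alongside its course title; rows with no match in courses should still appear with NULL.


LEFT JOIN keeps every row from enrollments (the left table); where course_id has no match in courses, the course columns become NULL. Walk through each enrollment:
  - enrollment 1 (Uma): course_id=NULL, no match -> kept with NULL
  - enrollment 2 (Julia): course_id=3 -> matches Chemistry
  - enrollment 3 (Pete): course_id=3 -> matches Chemistry
  - enrollment 4 (Victor): course_id=NULL, no match -> kept with NULL
All 4 rows appear; 2 have NULL course.

SQL:
SELECT a.student, b.title AS course
FROM enrollments a
LEFT JOIN courses b ON a.course_id = b.id

Result:
student | course   
--------+----------
Uma     | NULL     
Julia   | Chemistry
Pete    | Chemistry
Victor  | NULL     


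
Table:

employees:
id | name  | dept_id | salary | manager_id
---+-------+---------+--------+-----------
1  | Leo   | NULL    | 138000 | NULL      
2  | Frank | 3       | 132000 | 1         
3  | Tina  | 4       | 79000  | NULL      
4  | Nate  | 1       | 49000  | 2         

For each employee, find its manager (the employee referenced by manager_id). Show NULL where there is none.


This is a self-join: employees is joined to a second copy of itself, matching each row's manager_id to another row's id. Use LEFT JOIN so rows with manager_id=NULL are kept.
  - employee 1 (Leo): manager_id=NULL -> NULL
  - employee 2 (Frank): manager_id=1 -> Leo
  - employee 3 (Tina): manager_id=NULL -> NULL
  - employee 4 (Nate): manager_id=2 -> Frank

SQL:
SELECT a.name AS item, b.name AS manager
FROM employees a
LEFT JOIN employees b ON a.manager_id = b.id

Result:
item  | manager
------+--------
Leo   | NULL   
Frank | Leo    
Tina  | NULL   
Nate  | Frank  


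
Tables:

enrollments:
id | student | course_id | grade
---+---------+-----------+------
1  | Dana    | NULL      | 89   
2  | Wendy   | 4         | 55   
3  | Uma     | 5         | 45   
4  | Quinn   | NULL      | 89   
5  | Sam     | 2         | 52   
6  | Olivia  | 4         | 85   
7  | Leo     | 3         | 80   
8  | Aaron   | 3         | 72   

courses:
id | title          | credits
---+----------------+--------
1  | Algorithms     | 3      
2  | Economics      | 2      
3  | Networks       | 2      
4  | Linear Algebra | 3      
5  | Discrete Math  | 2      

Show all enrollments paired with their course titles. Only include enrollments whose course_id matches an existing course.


INNER JOIN keeps only enrollments rows whose course_id matches an id in courses. Walk through each enrollment:
  - enrollment 1 (Dana): course_id=NULL, no match -> dropped
  - enrollment 2 (Wendy): course_id=4 -> matches Linear Algebra
  - enrollment 3 (Uma): course_id=5 -> matches Discrete Math
  - enrollment 4 (Quinn): course_id=NULL, no match -> dropped
  - enrollment 5 (Sam): course_id=2 -> matches Economics
  - enrollment 6 (Olivia): course_id=4 -> matches Linear Algebra
  - enrollment 7 (Leo): course_id=3 -> matches Networks
  - enrollment 8 (Aaron): course_id=3 -> matches Networks
So 2 of 8 rows are dropped.

SQL:
SELECT a.student, b.title AS course
FROM enrollments a
INNER JOIN courses b ON a.course_id = b.id

Result:
student | course        
--------+---------------
Wendy   | Linear Algebra
Uma     | Discrete Math 
Sam     | Economics     
Olivia  | Linear Algebra
Leo     | Networks      
Aaron   | Networks      
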